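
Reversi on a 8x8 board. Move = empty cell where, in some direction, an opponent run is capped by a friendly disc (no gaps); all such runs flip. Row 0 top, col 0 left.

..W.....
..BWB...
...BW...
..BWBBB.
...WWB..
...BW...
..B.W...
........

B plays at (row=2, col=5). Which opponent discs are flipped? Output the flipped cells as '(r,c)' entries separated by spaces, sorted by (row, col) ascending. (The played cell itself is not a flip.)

Answer: (2,4)

Derivation:
Dir NW: first cell 'B' (not opp) -> no flip
Dir N: first cell '.' (not opp) -> no flip
Dir NE: first cell '.' (not opp) -> no flip
Dir W: opp run (2,4) capped by B -> flip
Dir E: first cell '.' (not opp) -> no flip
Dir SW: first cell 'B' (not opp) -> no flip
Dir S: first cell 'B' (not opp) -> no flip
Dir SE: first cell 'B' (not opp) -> no flip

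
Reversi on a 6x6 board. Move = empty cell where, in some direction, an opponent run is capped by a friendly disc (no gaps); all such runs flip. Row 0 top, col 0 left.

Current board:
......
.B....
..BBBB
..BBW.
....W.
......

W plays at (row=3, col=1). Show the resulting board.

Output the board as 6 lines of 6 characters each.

Answer: ......
.B....
..BBBB
.WWWW.
....W.
......

Derivation:
Place W at (3,1); scan 8 dirs for brackets.
Dir NW: first cell '.' (not opp) -> no flip
Dir N: first cell '.' (not opp) -> no flip
Dir NE: opp run (2,2), next='.' -> no flip
Dir W: first cell '.' (not opp) -> no flip
Dir E: opp run (3,2) (3,3) capped by W -> flip
Dir SW: first cell '.' (not opp) -> no flip
Dir S: first cell '.' (not opp) -> no flip
Dir SE: first cell '.' (not opp) -> no flip
All flips: (3,2) (3,3)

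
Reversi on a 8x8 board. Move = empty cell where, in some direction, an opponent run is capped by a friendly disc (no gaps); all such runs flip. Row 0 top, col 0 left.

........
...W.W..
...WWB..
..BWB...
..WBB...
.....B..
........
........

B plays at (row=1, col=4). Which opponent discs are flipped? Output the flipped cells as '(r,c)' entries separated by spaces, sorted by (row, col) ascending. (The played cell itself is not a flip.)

Answer: (2,3) (2,4)

Derivation:
Dir NW: first cell '.' (not opp) -> no flip
Dir N: first cell '.' (not opp) -> no flip
Dir NE: first cell '.' (not opp) -> no flip
Dir W: opp run (1,3), next='.' -> no flip
Dir E: opp run (1,5), next='.' -> no flip
Dir SW: opp run (2,3) capped by B -> flip
Dir S: opp run (2,4) capped by B -> flip
Dir SE: first cell 'B' (not opp) -> no flip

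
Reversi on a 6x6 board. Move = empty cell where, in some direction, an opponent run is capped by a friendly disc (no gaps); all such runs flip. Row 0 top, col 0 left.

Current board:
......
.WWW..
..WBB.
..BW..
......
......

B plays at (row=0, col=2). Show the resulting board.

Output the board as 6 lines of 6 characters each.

Place B at (0,2); scan 8 dirs for brackets.
Dir NW: edge -> no flip
Dir N: edge -> no flip
Dir NE: edge -> no flip
Dir W: first cell '.' (not opp) -> no flip
Dir E: first cell '.' (not opp) -> no flip
Dir SW: opp run (1,1), next='.' -> no flip
Dir S: opp run (1,2) (2,2) capped by B -> flip
Dir SE: opp run (1,3) capped by B -> flip
All flips: (1,2) (1,3) (2,2)

Answer: ..B...
.WBB..
..BBB.
..BW..
......
......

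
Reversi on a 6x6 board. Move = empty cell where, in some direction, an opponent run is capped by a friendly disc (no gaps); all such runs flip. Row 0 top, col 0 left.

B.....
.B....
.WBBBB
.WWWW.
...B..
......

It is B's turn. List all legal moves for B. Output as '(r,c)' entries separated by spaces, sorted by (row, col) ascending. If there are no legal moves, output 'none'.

Answer: (1,0) (2,0) (4,0) (4,1) (4,2) (4,4) (4,5)

Derivation:
(1,0): flips 2 -> legal
(1,2): no bracket -> illegal
(2,0): flips 1 -> legal
(3,0): no bracket -> illegal
(3,5): no bracket -> illegal
(4,0): flips 1 -> legal
(4,1): flips 3 -> legal
(4,2): flips 2 -> legal
(4,4): flips 2 -> legal
(4,5): flips 1 -> legal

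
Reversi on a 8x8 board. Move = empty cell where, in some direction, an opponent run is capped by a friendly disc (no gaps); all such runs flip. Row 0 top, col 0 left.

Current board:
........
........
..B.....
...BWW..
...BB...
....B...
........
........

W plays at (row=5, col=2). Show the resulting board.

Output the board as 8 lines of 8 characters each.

Answer: ........
........
..B.....
...BWW..
...WB...
..W.B...
........
........

Derivation:
Place W at (5,2); scan 8 dirs for brackets.
Dir NW: first cell '.' (not opp) -> no flip
Dir N: first cell '.' (not opp) -> no flip
Dir NE: opp run (4,3) capped by W -> flip
Dir W: first cell '.' (not opp) -> no flip
Dir E: first cell '.' (not opp) -> no flip
Dir SW: first cell '.' (not opp) -> no flip
Dir S: first cell '.' (not opp) -> no flip
Dir SE: first cell '.' (not opp) -> no flip
All flips: (4,3)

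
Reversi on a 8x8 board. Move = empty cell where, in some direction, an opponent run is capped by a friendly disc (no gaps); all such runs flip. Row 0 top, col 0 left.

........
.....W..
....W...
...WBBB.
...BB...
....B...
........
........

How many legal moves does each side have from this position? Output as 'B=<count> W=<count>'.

Answer: B=5 W=5

Derivation:
-- B to move --
(0,4): no bracket -> illegal
(0,5): no bracket -> illegal
(0,6): no bracket -> illegal
(1,3): flips 1 -> legal
(1,4): flips 1 -> legal
(1,6): no bracket -> illegal
(2,2): flips 1 -> legal
(2,3): flips 1 -> legal
(2,5): no bracket -> illegal
(2,6): no bracket -> illegal
(3,2): flips 1 -> legal
(4,2): no bracket -> illegal
B mobility = 5
-- W to move --
(2,3): no bracket -> illegal
(2,5): no bracket -> illegal
(2,6): no bracket -> illegal
(2,7): no bracket -> illegal
(3,2): no bracket -> illegal
(3,7): flips 3 -> legal
(4,2): no bracket -> illegal
(4,5): no bracket -> illegal
(4,6): flips 1 -> legal
(4,7): no bracket -> illegal
(5,2): no bracket -> illegal
(5,3): flips 1 -> legal
(5,5): flips 1 -> legal
(6,3): no bracket -> illegal
(6,4): flips 3 -> legal
(6,5): no bracket -> illegal
W mobility = 5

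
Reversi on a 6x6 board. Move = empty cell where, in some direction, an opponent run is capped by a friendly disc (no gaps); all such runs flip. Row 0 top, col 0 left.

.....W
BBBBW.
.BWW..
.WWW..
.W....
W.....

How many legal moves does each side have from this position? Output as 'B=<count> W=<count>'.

Answer: B=8 W=6

Derivation:
-- B to move --
(0,3): no bracket -> illegal
(0,4): no bracket -> illegal
(1,5): flips 1 -> legal
(2,0): no bracket -> illegal
(2,4): flips 2 -> legal
(2,5): no bracket -> illegal
(3,0): no bracket -> illegal
(3,4): flips 1 -> legal
(4,0): flips 2 -> legal
(4,2): flips 2 -> legal
(4,3): flips 3 -> legal
(4,4): flips 2 -> legal
(5,1): flips 2 -> legal
(5,2): no bracket -> illegal
B mobility = 8
-- W to move --
(0,0): flips 1 -> legal
(0,1): flips 3 -> legal
(0,2): flips 1 -> legal
(0,3): flips 1 -> legal
(0,4): flips 1 -> legal
(2,0): flips 1 -> legal
(2,4): no bracket -> illegal
(3,0): no bracket -> illegal
W mobility = 6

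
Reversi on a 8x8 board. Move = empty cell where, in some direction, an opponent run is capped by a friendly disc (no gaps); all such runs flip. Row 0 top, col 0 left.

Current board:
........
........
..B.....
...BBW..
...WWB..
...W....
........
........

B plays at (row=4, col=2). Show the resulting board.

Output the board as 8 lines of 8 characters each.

Place B at (4,2); scan 8 dirs for brackets.
Dir NW: first cell '.' (not opp) -> no flip
Dir N: first cell '.' (not opp) -> no flip
Dir NE: first cell 'B' (not opp) -> no flip
Dir W: first cell '.' (not opp) -> no flip
Dir E: opp run (4,3) (4,4) capped by B -> flip
Dir SW: first cell '.' (not opp) -> no flip
Dir S: first cell '.' (not opp) -> no flip
Dir SE: opp run (5,3), next='.' -> no flip
All flips: (4,3) (4,4)

Answer: ........
........
..B.....
...BBW..
..BBBB..
...W....
........
........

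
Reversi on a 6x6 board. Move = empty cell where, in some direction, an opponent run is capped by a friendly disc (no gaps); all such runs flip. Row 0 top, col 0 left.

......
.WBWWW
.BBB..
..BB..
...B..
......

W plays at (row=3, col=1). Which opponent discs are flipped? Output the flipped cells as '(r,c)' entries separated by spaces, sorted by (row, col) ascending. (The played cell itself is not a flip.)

Answer: (2,1) (2,2)

Derivation:
Dir NW: first cell '.' (not opp) -> no flip
Dir N: opp run (2,1) capped by W -> flip
Dir NE: opp run (2,2) capped by W -> flip
Dir W: first cell '.' (not opp) -> no flip
Dir E: opp run (3,2) (3,3), next='.' -> no flip
Dir SW: first cell '.' (not opp) -> no flip
Dir S: first cell '.' (not opp) -> no flip
Dir SE: first cell '.' (not opp) -> no flip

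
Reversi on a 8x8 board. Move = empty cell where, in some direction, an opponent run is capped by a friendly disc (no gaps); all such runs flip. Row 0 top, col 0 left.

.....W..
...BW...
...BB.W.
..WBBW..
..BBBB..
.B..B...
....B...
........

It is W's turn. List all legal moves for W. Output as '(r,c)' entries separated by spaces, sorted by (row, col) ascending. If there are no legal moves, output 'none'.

(0,2): flips 2 -> legal
(0,3): no bracket -> illegal
(0,4): no bracket -> illegal
(1,2): flips 1 -> legal
(1,5): no bracket -> illegal
(2,2): no bracket -> illegal
(2,5): no bracket -> illegal
(3,1): no bracket -> illegal
(3,6): no bracket -> illegal
(4,0): no bracket -> illegal
(4,1): no bracket -> illegal
(4,6): no bracket -> illegal
(5,0): no bracket -> illegal
(5,2): flips 1 -> legal
(5,3): flips 1 -> legal
(5,5): flips 1 -> legal
(5,6): no bracket -> illegal
(6,0): no bracket -> illegal
(6,1): no bracket -> illegal
(6,2): no bracket -> illegal
(6,3): no bracket -> illegal
(6,5): flips 2 -> legal
(7,3): no bracket -> illegal
(7,4): flips 5 -> legal
(7,5): no bracket -> illegal

Answer: (0,2) (1,2) (5,2) (5,3) (5,5) (6,5) (7,4)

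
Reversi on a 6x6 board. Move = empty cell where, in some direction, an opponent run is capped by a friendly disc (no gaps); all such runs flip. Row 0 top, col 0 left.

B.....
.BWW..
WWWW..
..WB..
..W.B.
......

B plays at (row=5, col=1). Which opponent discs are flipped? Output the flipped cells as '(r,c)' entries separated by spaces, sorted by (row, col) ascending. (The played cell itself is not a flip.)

Dir NW: first cell '.' (not opp) -> no flip
Dir N: first cell '.' (not opp) -> no flip
Dir NE: opp run (4,2) capped by B -> flip
Dir W: first cell '.' (not opp) -> no flip
Dir E: first cell '.' (not opp) -> no flip
Dir SW: edge -> no flip
Dir S: edge -> no flip
Dir SE: edge -> no flip

Answer: (4,2)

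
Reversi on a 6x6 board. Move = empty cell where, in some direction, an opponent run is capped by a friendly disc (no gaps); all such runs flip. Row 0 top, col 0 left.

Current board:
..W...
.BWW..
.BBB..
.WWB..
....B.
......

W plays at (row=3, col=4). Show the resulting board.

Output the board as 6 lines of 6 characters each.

Answer: ..W...
.BWW..
.BBW..
.WWWW.
....B.
......

Derivation:
Place W at (3,4); scan 8 dirs for brackets.
Dir NW: opp run (2,3) capped by W -> flip
Dir N: first cell '.' (not opp) -> no flip
Dir NE: first cell '.' (not opp) -> no flip
Dir W: opp run (3,3) capped by W -> flip
Dir E: first cell '.' (not opp) -> no flip
Dir SW: first cell '.' (not opp) -> no flip
Dir S: opp run (4,4), next='.' -> no flip
Dir SE: first cell '.' (not opp) -> no flip
All flips: (2,3) (3,3)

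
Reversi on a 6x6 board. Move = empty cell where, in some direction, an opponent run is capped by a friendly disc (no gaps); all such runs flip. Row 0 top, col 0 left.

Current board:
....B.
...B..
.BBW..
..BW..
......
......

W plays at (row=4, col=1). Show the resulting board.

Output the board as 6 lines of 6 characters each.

Answer: ....B.
...B..
.BBW..
..WW..
.W....
......

Derivation:
Place W at (4,1); scan 8 dirs for brackets.
Dir NW: first cell '.' (not opp) -> no flip
Dir N: first cell '.' (not opp) -> no flip
Dir NE: opp run (3,2) capped by W -> flip
Dir W: first cell '.' (not opp) -> no flip
Dir E: first cell '.' (not opp) -> no flip
Dir SW: first cell '.' (not opp) -> no flip
Dir S: first cell '.' (not opp) -> no flip
Dir SE: first cell '.' (not opp) -> no flip
All flips: (3,2)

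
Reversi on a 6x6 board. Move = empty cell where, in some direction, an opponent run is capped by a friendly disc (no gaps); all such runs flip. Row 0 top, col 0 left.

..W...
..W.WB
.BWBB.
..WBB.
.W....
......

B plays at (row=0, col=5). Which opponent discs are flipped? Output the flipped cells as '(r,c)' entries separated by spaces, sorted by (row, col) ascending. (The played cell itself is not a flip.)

Answer: (1,4)

Derivation:
Dir NW: edge -> no flip
Dir N: edge -> no flip
Dir NE: edge -> no flip
Dir W: first cell '.' (not opp) -> no flip
Dir E: edge -> no flip
Dir SW: opp run (1,4) capped by B -> flip
Dir S: first cell 'B' (not opp) -> no flip
Dir SE: edge -> no flip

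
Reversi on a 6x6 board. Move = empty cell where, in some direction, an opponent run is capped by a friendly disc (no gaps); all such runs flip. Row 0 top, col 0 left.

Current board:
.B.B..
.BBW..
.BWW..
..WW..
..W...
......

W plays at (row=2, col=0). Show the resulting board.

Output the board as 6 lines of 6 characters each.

Answer: .B.B..
.BBW..
WWWW..
..WW..
..W...
......

Derivation:
Place W at (2,0); scan 8 dirs for brackets.
Dir NW: edge -> no flip
Dir N: first cell '.' (not opp) -> no flip
Dir NE: opp run (1,1), next='.' -> no flip
Dir W: edge -> no flip
Dir E: opp run (2,1) capped by W -> flip
Dir SW: edge -> no flip
Dir S: first cell '.' (not opp) -> no flip
Dir SE: first cell '.' (not opp) -> no flip
All flips: (2,1)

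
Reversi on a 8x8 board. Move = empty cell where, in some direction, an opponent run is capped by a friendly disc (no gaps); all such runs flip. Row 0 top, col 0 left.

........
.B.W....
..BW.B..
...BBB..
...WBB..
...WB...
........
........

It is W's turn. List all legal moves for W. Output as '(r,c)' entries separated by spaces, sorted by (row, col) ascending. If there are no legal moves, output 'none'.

(0,0): no bracket -> illegal
(0,1): no bracket -> illegal
(0,2): no bracket -> illegal
(1,0): no bracket -> illegal
(1,2): no bracket -> illegal
(1,4): no bracket -> illegal
(1,5): no bracket -> illegal
(1,6): flips 2 -> legal
(2,0): no bracket -> illegal
(2,1): flips 1 -> legal
(2,4): no bracket -> illegal
(2,6): flips 2 -> legal
(3,1): flips 1 -> legal
(3,2): no bracket -> illegal
(3,6): no bracket -> illegal
(4,2): no bracket -> illegal
(4,6): flips 2 -> legal
(5,5): flips 1 -> legal
(5,6): flips 2 -> legal
(6,3): no bracket -> illegal
(6,4): no bracket -> illegal
(6,5): flips 1 -> legal

Answer: (1,6) (2,1) (2,6) (3,1) (4,6) (5,5) (5,6) (6,5)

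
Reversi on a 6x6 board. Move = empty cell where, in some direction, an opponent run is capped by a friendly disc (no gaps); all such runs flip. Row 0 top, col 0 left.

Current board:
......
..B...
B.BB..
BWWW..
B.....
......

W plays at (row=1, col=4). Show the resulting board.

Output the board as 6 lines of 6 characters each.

Answer: ......
..B.W.
B.BW..
BWWW..
B.....
......

Derivation:
Place W at (1,4); scan 8 dirs for brackets.
Dir NW: first cell '.' (not opp) -> no flip
Dir N: first cell '.' (not opp) -> no flip
Dir NE: first cell '.' (not opp) -> no flip
Dir W: first cell '.' (not opp) -> no flip
Dir E: first cell '.' (not opp) -> no flip
Dir SW: opp run (2,3) capped by W -> flip
Dir S: first cell '.' (not opp) -> no flip
Dir SE: first cell '.' (not opp) -> no flip
All flips: (2,3)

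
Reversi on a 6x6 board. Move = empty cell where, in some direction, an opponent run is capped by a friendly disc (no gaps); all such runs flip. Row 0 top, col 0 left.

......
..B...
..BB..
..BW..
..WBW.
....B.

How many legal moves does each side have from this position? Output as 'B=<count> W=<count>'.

-- B to move --
(2,4): no bracket -> illegal
(3,1): no bracket -> illegal
(3,4): flips 2 -> legal
(3,5): no bracket -> illegal
(4,1): flips 1 -> legal
(4,5): flips 1 -> legal
(5,1): no bracket -> illegal
(5,2): flips 1 -> legal
(5,3): no bracket -> illegal
(5,5): flips 2 -> legal
B mobility = 5
-- W to move --
(0,1): no bracket -> illegal
(0,2): flips 3 -> legal
(0,3): no bracket -> illegal
(1,1): flips 1 -> legal
(1,3): flips 1 -> legal
(1,4): no bracket -> illegal
(2,1): no bracket -> illegal
(2,4): no bracket -> illegal
(3,1): flips 1 -> legal
(3,4): no bracket -> illegal
(4,1): no bracket -> illegal
(4,5): no bracket -> illegal
(5,2): no bracket -> illegal
(5,3): flips 1 -> legal
(5,5): no bracket -> illegal
W mobility = 5

Answer: B=5 W=5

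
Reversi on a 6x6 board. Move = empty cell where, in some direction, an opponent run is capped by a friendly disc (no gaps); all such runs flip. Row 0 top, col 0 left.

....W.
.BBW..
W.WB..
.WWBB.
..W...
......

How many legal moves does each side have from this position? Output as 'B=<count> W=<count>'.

-- B to move --
(0,2): no bracket -> illegal
(0,3): flips 1 -> legal
(0,5): no bracket -> illegal
(1,0): no bracket -> illegal
(1,4): flips 1 -> legal
(1,5): no bracket -> illegal
(2,1): flips 1 -> legal
(2,4): no bracket -> illegal
(3,0): flips 2 -> legal
(4,0): no bracket -> illegal
(4,1): flips 1 -> legal
(4,3): no bracket -> illegal
(5,1): flips 1 -> legal
(5,2): flips 3 -> legal
(5,3): no bracket -> illegal
B mobility = 7
-- W to move --
(0,0): flips 1 -> legal
(0,1): no bracket -> illegal
(0,2): flips 2 -> legal
(0,3): no bracket -> illegal
(1,0): flips 2 -> legal
(1,4): flips 1 -> legal
(2,1): no bracket -> illegal
(2,4): flips 2 -> legal
(2,5): no bracket -> illegal
(3,5): flips 2 -> legal
(4,3): flips 2 -> legal
(4,4): flips 1 -> legal
(4,5): no bracket -> illegal
W mobility = 8

Answer: B=7 W=8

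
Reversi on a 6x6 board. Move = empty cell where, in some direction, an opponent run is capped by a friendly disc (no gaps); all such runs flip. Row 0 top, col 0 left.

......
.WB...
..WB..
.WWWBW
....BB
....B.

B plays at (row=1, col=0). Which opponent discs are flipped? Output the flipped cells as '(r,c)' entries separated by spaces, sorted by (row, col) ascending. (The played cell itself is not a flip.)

Dir NW: edge -> no flip
Dir N: first cell '.' (not opp) -> no flip
Dir NE: first cell '.' (not opp) -> no flip
Dir W: edge -> no flip
Dir E: opp run (1,1) capped by B -> flip
Dir SW: edge -> no flip
Dir S: first cell '.' (not opp) -> no flip
Dir SE: first cell '.' (not opp) -> no flip

Answer: (1,1)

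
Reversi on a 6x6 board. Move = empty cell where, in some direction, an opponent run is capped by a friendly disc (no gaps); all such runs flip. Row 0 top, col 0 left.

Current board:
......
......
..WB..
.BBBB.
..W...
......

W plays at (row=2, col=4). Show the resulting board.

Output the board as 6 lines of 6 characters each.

Answer: ......
......
..WWW.
.BBWB.
..W...
......

Derivation:
Place W at (2,4); scan 8 dirs for brackets.
Dir NW: first cell '.' (not opp) -> no flip
Dir N: first cell '.' (not opp) -> no flip
Dir NE: first cell '.' (not opp) -> no flip
Dir W: opp run (2,3) capped by W -> flip
Dir E: first cell '.' (not opp) -> no flip
Dir SW: opp run (3,3) capped by W -> flip
Dir S: opp run (3,4), next='.' -> no flip
Dir SE: first cell '.' (not opp) -> no flip
All flips: (2,3) (3,3)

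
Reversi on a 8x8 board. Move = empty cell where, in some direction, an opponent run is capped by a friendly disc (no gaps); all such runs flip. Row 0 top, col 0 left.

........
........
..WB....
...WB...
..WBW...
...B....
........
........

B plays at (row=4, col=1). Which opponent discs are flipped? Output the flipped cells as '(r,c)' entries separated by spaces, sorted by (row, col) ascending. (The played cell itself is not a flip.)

Dir NW: first cell '.' (not opp) -> no flip
Dir N: first cell '.' (not opp) -> no flip
Dir NE: first cell '.' (not opp) -> no flip
Dir W: first cell '.' (not opp) -> no flip
Dir E: opp run (4,2) capped by B -> flip
Dir SW: first cell '.' (not opp) -> no flip
Dir S: first cell '.' (not opp) -> no flip
Dir SE: first cell '.' (not opp) -> no flip

Answer: (4,2)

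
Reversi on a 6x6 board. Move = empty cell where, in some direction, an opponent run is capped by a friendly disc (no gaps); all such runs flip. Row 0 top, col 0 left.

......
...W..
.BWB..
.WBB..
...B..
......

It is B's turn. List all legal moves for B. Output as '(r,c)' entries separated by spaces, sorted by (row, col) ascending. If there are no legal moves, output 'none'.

(0,2): no bracket -> illegal
(0,3): flips 1 -> legal
(0,4): no bracket -> illegal
(1,1): flips 1 -> legal
(1,2): flips 1 -> legal
(1,4): no bracket -> illegal
(2,0): no bracket -> illegal
(2,4): no bracket -> illegal
(3,0): flips 1 -> legal
(4,0): no bracket -> illegal
(4,1): flips 1 -> legal
(4,2): no bracket -> illegal

Answer: (0,3) (1,1) (1,2) (3,0) (4,1)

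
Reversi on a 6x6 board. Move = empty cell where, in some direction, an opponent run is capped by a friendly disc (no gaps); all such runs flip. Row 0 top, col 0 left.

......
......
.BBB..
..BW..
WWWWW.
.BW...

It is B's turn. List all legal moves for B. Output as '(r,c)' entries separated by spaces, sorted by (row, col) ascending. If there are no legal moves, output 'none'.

Answer: (2,4) (3,1) (3,4) (5,0) (5,3) (5,4) (5,5)

Derivation:
(2,4): flips 2 -> legal
(3,0): no bracket -> illegal
(3,1): flips 1 -> legal
(3,4): flips 1 -> legal
(3,5): no bracket -> illegal
(4,5): no bracket -> illegal
(5,0): flips 1 -> legal
(5,3): flips 3 -> legal
(5,4): flips 1 -> legal
(5,5): flips 2 -> legal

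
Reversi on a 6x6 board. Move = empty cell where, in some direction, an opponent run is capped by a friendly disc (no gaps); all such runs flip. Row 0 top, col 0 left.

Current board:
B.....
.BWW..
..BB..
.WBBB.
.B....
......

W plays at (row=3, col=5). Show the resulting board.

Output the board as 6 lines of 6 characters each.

Place W at (3,5); scan 8 dirs for brackets.
Dir NW: first cell '.' (not opp) -> no flip
Dir N: first cell '.' (not opp) -> no flip
Dir NE: edge -> no flip
Dir W: opp run (3,4) (3,3) (3,2) capped by W -> flip
Dir E: edge -> no flip
Dir SW: first cell '.' (not opp) -> no flip
Dir S: first cell '.' (not opp) -> no flip
Dir SE: edge -> no flip
All flips: (3,2) (3,3) (3,4)

Answer: B.....
.BWW..
..BB..
.WWWWW
.B....
......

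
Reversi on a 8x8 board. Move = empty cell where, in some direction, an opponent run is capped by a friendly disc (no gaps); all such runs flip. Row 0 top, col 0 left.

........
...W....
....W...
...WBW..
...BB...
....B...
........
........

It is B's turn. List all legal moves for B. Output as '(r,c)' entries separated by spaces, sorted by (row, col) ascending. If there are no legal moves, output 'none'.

Answer: (1,4) (2,2) (2,3) (2,6) (3,2) (3,6)

Derivation:
(0,2): no bracket -> illegal
(0,3): no bracket -> illegal
(0,4): no bracket -> illegal
(1,2): no bracket -> illegal
(1,4): flips 1 -> legal
(1,5): no bracket -> illegal
(2,2): flips 1 -> legal
(2,3): flips 1 -> legal
(2,5): no bracket -> illegal
(2,6): flips 1 -> legal
(3,2): flips 1 -> legal
(3,6): flips 1 -> legal
(4,2): no bracket -> illegal
(4,5): no bracket -> illegal
(4,6): no bracket -> illegal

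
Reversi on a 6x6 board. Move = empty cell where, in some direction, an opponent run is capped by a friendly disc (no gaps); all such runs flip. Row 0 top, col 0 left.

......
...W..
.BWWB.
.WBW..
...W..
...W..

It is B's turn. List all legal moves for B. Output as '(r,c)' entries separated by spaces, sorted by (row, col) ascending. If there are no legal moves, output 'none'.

(0,2): flips 1 -> legal
(0,3): no bracket -> illegal
(0,4): no bracket -> illegal
(1,1): no bracket -> illegal
(1,2): flips 1 -> legal
(1,4): flips 1 -> legal
(2,0): no bracket -> illegal
(3,0): flips 1 -> legal
(3,4): flips 1 -> legal
(4,0): no bracket -> illegal
(4,1): flips 1 -> legal
(4,2): flips 1 -> legal
(4,4): no bracket -> illegal
(5,2): no bracket -> illegal
(5,4): flips 1 -> legal

Answer: (0,2) (1,2) (1,4) (3,0) (3,4) (4,1) (4,2) (5,4)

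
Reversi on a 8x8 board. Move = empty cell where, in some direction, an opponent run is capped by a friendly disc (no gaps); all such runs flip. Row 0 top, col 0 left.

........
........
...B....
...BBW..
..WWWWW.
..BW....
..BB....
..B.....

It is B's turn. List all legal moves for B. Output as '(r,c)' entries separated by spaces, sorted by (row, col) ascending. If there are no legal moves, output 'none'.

(2,4): no bracket -> illegal
(2,5): no bracket -> illegal
(2,6): flips 3 -> legal
(3,1): no bracket -> illegal
(3,2): flips 1 -> legal
(3,6): flips 1 -> legal
(3,7): no bracket -> illegal
(4,1): no bracket -> illegal
(4,7): no bracket -> illegal
(5,1): flips 1 -> legal
(5,4): flips 2 -> legal
(5,5): flips 1 -> legal
(5,6): flips 1 -> legal
(5,7): no bracket -> illegal
(6,4): no bracket -> illegal

Answer: (2,6) (3,2) (3,6) (5,1) (5,4) (5,5) (5,6)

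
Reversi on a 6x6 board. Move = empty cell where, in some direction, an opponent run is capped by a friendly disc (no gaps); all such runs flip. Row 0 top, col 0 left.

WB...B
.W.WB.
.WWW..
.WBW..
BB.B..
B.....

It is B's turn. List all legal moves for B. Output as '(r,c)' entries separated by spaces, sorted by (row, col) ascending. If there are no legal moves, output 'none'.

(0,2): no bracket -> illegal
(0,3): flips 3 -> legal
(0,4): flips 3 -> legal
(1,0): flips 1 -> legal
(1,2): flips 2 -> legal
(2,0): no bracket -> illegal
(2,4): no bracket -> illegal
(3,0): flips 1 -> legal
(3,4): flips 1 -> legal
(4,2): no bracket -> illegal
(4,4): no bracket -> illegal

Answer: (0,3) (0,4) (1,0) (1,2) (3,0) (3,4)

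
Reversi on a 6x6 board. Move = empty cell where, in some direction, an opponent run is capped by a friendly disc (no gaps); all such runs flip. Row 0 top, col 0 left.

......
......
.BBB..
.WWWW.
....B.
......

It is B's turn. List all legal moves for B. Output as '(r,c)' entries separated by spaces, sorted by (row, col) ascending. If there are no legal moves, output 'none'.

Answer: (2,4) (4,0) (4,1) (4,2) (4,3) (4,5)

Derivation:
(2,0): no bracket -> illegal
(2,4): flips 1 -> legal
(2,5): no bracket -> illegal
(3,0): no bracket -> illegal
(3,5): no bracket -> illegal
(4,0): flips 1 -> legal
(4,1): flips 2 -> legal
(4,2): flips 1 -> legal
(4,3): flips 2 -> legal
(4,5): flips 1 -> legal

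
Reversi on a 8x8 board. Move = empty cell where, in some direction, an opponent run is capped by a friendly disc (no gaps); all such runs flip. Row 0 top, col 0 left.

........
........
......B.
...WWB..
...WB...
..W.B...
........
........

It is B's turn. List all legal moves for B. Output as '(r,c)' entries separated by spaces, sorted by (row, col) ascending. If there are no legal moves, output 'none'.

(2,2): flips 1 -> legal
(2,3): no bracket -> illegal
(2,4): flips 1 -> legal
(2,5): no bracket -> illegal
(3,2): flips 3 -> legal
(4,1): no bracket -> illegal
(4,2): flips 1 -> legal
(4,5): no bracket -> illegal
(5,1): no bracket -> illegal
(5,3): no bracket -> illegal
(6,1): no bracket -> illegal
(6,2): no bracket -> illegal
(6,3): no bracket -> illegal

Answer: (2,2) (2,4) (3,2) (4,2)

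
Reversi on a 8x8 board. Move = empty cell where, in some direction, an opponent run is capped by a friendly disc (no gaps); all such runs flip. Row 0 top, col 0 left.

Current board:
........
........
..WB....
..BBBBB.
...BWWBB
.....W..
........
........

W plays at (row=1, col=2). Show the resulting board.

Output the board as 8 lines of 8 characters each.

Place W at (1,2); scan 8 dirs for brackets.
Dir NW: first cell '.' (not opp) -> no flip
Dir N: first cell '.' (not opp) -> no flip
Dir NE: first cell '.' (not opp) -> no flip
Dir W: first cell '.' (not opp) -> no flip
Dir E: first cell '.' (not opp) -> no flip
Dir SW: first cell '.' (not opp) -> no flip
Dir S: first cell 'W' (not opp) -> no flip
Dir SE: opp run (2,3) (3,4) capped by W -> flip
All flips: (2,3) (3,4)

Answer: ........
..W.....
..WW....
..BBWBB.
...BWWBB
.....W..
........
........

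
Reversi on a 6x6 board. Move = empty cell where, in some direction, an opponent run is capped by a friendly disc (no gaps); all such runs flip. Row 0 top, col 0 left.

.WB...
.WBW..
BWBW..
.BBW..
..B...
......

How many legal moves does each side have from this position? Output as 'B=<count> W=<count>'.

Answer: B=8 W=6

Derivation:
-- B to move --
(0,0): flips 2 -> legal
(0,3): no bracket -> illegal
(0,4): flips 1 -> legal
(1,0): flips 2 -> legal
(1,4): flips 2 -> legal
(2,4): flips 3 -> legal
(3,0): flips 1 -> legal
(3,4): flips 2 -> legal
(4,3): no bracket -> illegal
(4,4): flips 1 -> legal
B mobility = 8
-- W to move --
(0,3): flips 2 -> legal
(1,0): no bracket -> illegal
(3,0): flips 2 -> legal
(4,0): flips 2 -> legal
(4,1): flips 2 -> legal
(4,3): flips 1 -> legal
(5,1): flips 1 -> legal
(5,2): no bracket -> illegal
(5,3): no bracket -> illegal
W mobility = 6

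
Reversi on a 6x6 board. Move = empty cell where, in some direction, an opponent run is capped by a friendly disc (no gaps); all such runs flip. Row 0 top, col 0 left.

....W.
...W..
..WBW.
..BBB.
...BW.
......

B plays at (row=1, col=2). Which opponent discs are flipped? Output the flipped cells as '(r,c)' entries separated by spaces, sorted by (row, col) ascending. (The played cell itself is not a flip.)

Dir NW: first cell '.' (not opp) -> no flip
Dir N: first cell '.' (not opp) -> no flip
Dir NE: first cell '.' (not opp) -> no flip
Dir W: first cell '.' (not opp) -> no flip
Dir E: opp run (1,3), next='.' -> no flip
Dir SW: first cell '.' (not opp) -> no flip
Dir S: opp run (2,2) capped by B -> flip
Dir SE: first cell 'B' (not opp) -> no flip

Answer: (2,2)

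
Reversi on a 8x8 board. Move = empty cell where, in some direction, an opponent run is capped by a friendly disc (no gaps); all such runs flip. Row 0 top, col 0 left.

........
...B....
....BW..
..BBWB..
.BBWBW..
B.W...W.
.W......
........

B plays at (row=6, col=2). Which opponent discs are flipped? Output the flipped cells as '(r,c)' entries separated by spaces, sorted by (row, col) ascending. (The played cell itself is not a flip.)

Dir NW: first cell '.' (not opp) -> no flip
Dir N: opp run (5,2) capped by B -> flip
Dir NE: first cell '.' (not opp) -> no flip
Dir W: opp run (6,1), next='.' -> no flip
Dir E: first cell '.' (not opp) -> no flip
Dir SW: first cell '.' (not opp) -> no flip
Dir S: first cell '.' (not opp) -> no flip
Dir SE: first cell '.' (not opp) -> no flip

Answer: (5,2)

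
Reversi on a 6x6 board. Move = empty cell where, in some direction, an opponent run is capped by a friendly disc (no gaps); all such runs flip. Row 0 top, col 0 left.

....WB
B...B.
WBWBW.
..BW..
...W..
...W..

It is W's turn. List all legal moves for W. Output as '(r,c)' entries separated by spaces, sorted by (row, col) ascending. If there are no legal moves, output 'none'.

(0,0): flips 1 -> legal
(0,1): no bracket -> illegal
(0,3): no bracket -> illegal
(1,1): no bracket -> illegal
(1,2): no bracket -> illegal
(1,3): flips 1 -> legal
(1,5): no bracket -> illegal
(2,5): no bracket -> illegal
(3,0): no bracket -> illegal
(3,1): flips 1 -> legal
(3,4): no bracket -> illegal
(4,1): no bracket -> illegal
(4,2): flips 1 -> legal

Answer: (0,0) (1,3) (3,1) (4,2)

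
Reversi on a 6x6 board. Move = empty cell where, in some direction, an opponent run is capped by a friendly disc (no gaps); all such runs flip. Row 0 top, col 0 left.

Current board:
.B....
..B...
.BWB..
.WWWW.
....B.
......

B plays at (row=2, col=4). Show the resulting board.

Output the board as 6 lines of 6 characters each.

Place B at (2,4); scan 8 dirs for brackets.
Dir NW: first cell '.' (not opp) -> no flip
Dir N: first cell '.' (not opp) -> no flip
Dir NE: first cell '.' (not opp) -> no flip
Dir W: first cell 'B' (not opp) -> no flip
Dir E: first cell '.' (not opp) -> no flip
Dir SW: opp run (3,3), next='.' -> no flip
Dir S: opp run (3,4) capped by B -> flip
Dir SE: first cell '.' (not opp) -> no flip
All flips: (3,4)

Answer: .B....
..B...
.BWBB.
.WWWB.
....B.
......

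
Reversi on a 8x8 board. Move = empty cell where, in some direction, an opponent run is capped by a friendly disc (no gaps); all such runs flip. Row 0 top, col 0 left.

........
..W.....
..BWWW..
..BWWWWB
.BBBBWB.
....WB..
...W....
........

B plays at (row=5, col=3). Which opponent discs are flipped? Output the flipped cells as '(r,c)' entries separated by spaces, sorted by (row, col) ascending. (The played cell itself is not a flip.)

Dir NW: first cell 'B' (not opp) -> no flip
Dir N: first cell 'B' (not opp) -> no flip
Dir NE: first cell 'B' (not opp) -> no flip
Dir W: first cell '.' (not opp) -> no flip
Dir E: opp run (5,4) capped by B -> flip
Dir SW: first cell '.' (not opp) -> no flip
Dir S: opp run (6,3), next='.' -> no flip
Dir SE: first cell '.' (not opp) -> no flip

Answer: (5,4)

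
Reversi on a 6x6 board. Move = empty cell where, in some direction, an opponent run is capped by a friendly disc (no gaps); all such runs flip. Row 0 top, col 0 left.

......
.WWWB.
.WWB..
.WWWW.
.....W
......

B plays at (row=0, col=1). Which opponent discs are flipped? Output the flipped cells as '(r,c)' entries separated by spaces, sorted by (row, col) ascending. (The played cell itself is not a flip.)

Answer: (1,2)

Derivation:
Dir NW: edge -> no flip
Dir N: edge -> no flip
Dir NE: edge -> no flip
Dir W: first cell '.' (not opp) -> no flip
Dir E: first cell '.' (not opp) -> no flip
Dir SW: first cell '.' (not opp) -> no flip
Dir S: opp run (1,1) (2,1) (3,1), next='.' -> no flip
Dir SE: opp run (1,2) capped by B -> flip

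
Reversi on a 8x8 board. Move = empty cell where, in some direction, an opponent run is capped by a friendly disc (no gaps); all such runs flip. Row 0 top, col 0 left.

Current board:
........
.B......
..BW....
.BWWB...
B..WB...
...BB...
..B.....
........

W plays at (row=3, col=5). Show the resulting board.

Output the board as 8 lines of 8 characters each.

Place W at (3,5); scan 8 dirs for brackets.
Dir NW: first cell '.' (not opp) -> no flip
Dir N: first cell '.' (not opp) -> no flip
Dir NE: first cell '.' (not opp) -> no flip
Dir W: opp run (3,4) capped by W -> flip
Dir E: first cell '.' (not opp) -> no flip
Dir SW: opp run (4,4) (5,3) (6,2), next='.' -> no flip
Dir S: first cell '.' (not opp) -> no flip
Dir SE: first cell '.' (not opp) -> no flip
All flips: (3,4)

Answer: ........
.B......
..BW....
.BWWWW..
B..WB...
...BB...
..B.....
........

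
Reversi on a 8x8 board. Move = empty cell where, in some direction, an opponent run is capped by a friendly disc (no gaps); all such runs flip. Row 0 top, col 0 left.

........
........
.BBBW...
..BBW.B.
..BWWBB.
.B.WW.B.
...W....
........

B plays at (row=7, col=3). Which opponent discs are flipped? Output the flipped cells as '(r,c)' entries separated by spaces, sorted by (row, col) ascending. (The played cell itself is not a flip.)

Dir NW: first cell '.' (not opp) -> no flip
Dir N: opp run (6,3) (5,3) (4,3) capped by B -> flip
Dir NE: first cell '.' (not opp) -> no flip
Dir W: first cell '.' (not opp) -> no flip
Dir E: first cell '.' (not opp) -> no flip
Dir SW: edge -> no flip
Dir S: edge -> no flip
Dir SE: edge -> no flip

Answer: (4,3) (5,3) (6,3)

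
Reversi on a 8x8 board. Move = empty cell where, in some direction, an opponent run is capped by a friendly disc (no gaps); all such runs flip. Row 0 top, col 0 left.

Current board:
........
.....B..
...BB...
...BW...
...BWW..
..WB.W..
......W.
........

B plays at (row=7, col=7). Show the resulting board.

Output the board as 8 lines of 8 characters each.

Place B at (7,7); scan 8 dirs for brackets.
Dir NW: opp run (6,6) (5,5) (4,4) capped by B -> flip
Dir N: first cell '.' (not opp) -> no flip
Dir NE: edge -> no flip
Dir W: first cell '.' (not opp) -> no flip
Dir E: edge -> no flip
Dir SW: edge -> no flip
Dir S: edge -> no flip
Dir SE: edge -> no flip
All flips: (4,4) (5,5) (6,6)

Answer: ........
.....B..
...BB...
...BW...
...BBW..
..WB.B..
......B.
.......B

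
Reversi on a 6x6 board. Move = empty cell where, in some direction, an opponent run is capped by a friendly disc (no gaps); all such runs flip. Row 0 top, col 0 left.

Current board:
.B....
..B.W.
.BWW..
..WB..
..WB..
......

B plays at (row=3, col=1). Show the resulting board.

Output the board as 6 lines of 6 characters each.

Place B at (3,1); scan 8 dirs for brackets.
Dir NW: first cell '.' (not opp) -> no flip
Dir N: first cell 'B' (not opp) -> no flip
Dir NE: opp run (2,2), next='.' -> no flip
Dir W: first cell '.' (not opp) -> no flip
Dir E: opp run (3,2) capped by B -> flip
Dir SW: first cell '.' (not opp) -> no flip
Dir S: first cell '.' (not opp) -> no flip
Dir SE: opp run (4,2), next='.' -> no flip
All flips: (3,2)

Answer: .B....
..B.W.
.BWW..
.BBB..
..WB..
......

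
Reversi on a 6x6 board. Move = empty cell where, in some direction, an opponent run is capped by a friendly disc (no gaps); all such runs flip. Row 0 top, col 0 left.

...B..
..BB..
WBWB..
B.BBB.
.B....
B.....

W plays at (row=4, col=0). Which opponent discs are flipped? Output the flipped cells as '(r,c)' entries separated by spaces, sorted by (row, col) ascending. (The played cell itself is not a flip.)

Dir NW: edge -> no flip
Dir N: opp run (3,0) capped by W -> flip
Dir NE: first cell '.' (not opp) -> no flip
Dir W: edge -> no flip
Dir E: opp run (4,1), next='.' -> no flip
Dir SW: edge -> no flip
Dir S: opp run (5,0), next=edge -> no flip
Dir SE: first cell '.' (not opp) -> no flip

Answer: (3,0)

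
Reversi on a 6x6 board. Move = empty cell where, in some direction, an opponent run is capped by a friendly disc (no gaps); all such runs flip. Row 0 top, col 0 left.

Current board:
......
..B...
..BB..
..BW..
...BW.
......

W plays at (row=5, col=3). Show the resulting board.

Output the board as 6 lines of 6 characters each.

Answer: ......
..B...
..BB..
..BW..
...WW.
...W..

Derivation:
Place W at (5,3); scan 8 dirs for brackets.
Dir NW: first cell '.' (not opp) -> no flip
Dir N: opp run (4,3) capped by W -> flip
Dir NE: first cell 'W' (not opp) -> no flip
Dir W: first cell '.' (not opp) -> no flip
Dir E: first cell '.' (not opp) -> no flip
Dir SW: edge -> no flip
Dir S: edge -> no flip
Dir SE: edge -> no flip
All flips: (4,3)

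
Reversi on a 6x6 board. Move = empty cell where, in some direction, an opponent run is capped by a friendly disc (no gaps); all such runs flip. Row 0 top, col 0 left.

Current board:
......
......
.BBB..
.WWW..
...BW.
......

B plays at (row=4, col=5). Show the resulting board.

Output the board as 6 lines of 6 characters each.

Place B at (4,5); scan 8 dirs for brackets.
Dir NW: first cell '.' (not opp) -> no flip
Dir N: first cell '.' (not opp) -> no flip
Dir NE: edge -> no flip
Dir W: opp run (4,4) capped by B -> flip
Dir E: edge -> no flip
Dir SW: first cell '.' (not opp) -> no flip
Dir S: first cell '.' (not opp) -> no flip
Dir SE: edge -> no flip
All flips: (4,4)

Answer: ......
......
.BBB..
.WWW..
...BBB
......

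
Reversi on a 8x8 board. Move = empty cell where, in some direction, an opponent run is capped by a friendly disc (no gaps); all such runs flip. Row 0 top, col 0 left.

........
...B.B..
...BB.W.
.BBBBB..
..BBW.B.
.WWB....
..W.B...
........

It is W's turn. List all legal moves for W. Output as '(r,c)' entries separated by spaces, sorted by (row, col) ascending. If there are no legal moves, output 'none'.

Answer: (0,4) (0,6) (1,4) (2,2) (2,5) (4,1) (5,4)

Derivation:
(0,2): no bracket -> illegal
(0,3): no bracket -> illegal
(0,4): flips 1 -> legal
(0,5): no bracket -> illegal
(0,6): flips 4 -> legal
(1,2): no bracket -> illegal
(1,4): flips 2 -> legal
(1,6): no bracket -> illegal
(2,0): no bracket -> illegal
(2,1): no bracket -> illegal
(2,2): flips 3 -> legal
(2,5): flips 2 -> legal
(3,0): no bracket -> illegal
(3,6): no bracket -> illegal
(3,7): no bracket -> illegal
(4,0): no bracket -> illegal
(4,1): flips 2 -> legal
(4,5): no bracket -> illegal
(4,7): no bracket -> illegal
(5,4): flips 1 -> legal
(5,5): no bracket -> illegal
(5,6): no bracket -> illegal
(5,7): no bracket -> illegal
(6,3): no bracket -> illegal
(6,5): no bracket -> illegal
(7,3): no bracket -> illegal
(7,4): no bracket -> illegal
(7,5): no bracket -> illegal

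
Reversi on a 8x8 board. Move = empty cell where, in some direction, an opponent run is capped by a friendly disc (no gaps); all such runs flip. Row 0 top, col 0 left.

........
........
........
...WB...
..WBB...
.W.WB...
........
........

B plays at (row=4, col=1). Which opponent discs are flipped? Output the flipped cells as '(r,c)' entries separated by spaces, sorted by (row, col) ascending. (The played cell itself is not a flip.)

Answer: (4,2)

Derivation:
Dir NW: first cell '.' (not opp) -> no flip
Dir N: first cell '.' (not opp) -> no flip
Dir NE: first cell '.' (not opp) -> no flip
Dir W: first cell '.' (not opp) -> no flip
Dir E: opp run (4,2) capped by B -> flip
Dir SW: first cell '.' (not opp) -> no flip
Dir S: opp run (5,1), next='.' -> no flip
Dir SE: first cell '.' (not opp) -> no flip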